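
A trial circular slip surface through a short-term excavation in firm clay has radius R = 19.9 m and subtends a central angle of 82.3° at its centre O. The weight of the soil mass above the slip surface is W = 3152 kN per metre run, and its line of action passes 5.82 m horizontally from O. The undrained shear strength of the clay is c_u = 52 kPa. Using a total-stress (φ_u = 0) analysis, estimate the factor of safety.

Taking moments about the centre O, the resisting moment is provided by the undrained shear strength acting along the arc:
Arc length L_a = R·θ = 19.9·(82.3°·π/180) = 19.9·1.4364 = 28.58 m
M_R = c_u·L_a·R = 52·28.58·19.9 = 29579.2 kN·m/m
M_D = W·d = 3152·5.82 = 18344.6 kN·m/m
FS = M_R / M_D = 29579.2 / 18344.6 = 1.612

FS = 1.61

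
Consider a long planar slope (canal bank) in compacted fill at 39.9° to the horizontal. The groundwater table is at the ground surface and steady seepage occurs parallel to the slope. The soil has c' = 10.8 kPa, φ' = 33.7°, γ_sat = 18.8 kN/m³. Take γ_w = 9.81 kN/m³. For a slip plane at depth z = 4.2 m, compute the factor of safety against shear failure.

With seepage parallel to the slope and the water table at the surface, the effective normal stress on the slip plane uses the buoyant unit weight γ' = γ_sat − γ_w while the driving shear stress uses γ_sat:
FS = [c' + γ' z cos²β tanφ'] / [γ_sat z sinβ cosβ]
γ' = 18.8 − 9.81 = 8.99 kN/m³
Numerator = 10.8 + 8.99·4.2·cos²39.9°·tan33.7° = 10.8 + 8.99·4.2·0.5885·0.6669 = 25.620 kPa
Denominator = 18.8·4.2·sin39.9°·cos39.9° = 18.8·4.2·0.6414·0.7672 = 38.856 kPa
FS = 25.620 / 38.856 = 0.659

FS = 0.66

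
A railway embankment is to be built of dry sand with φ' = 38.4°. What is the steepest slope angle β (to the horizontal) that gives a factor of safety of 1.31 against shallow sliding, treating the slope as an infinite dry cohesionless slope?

β = 31.2°

For an infinite dry cohesionless slope FS = tanφ'/tanβ, so tanβ = tanφ' / FS.
tanβ = tan38.4° / 1.31 = 0.7926 / 1.31 = 0.6050
β = arctan(0.6050) = 31.18°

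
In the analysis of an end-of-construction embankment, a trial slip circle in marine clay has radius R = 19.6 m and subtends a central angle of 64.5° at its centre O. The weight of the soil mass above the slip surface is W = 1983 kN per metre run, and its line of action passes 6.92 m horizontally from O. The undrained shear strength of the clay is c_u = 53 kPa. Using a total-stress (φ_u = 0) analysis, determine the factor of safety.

FS = 1.67

Taking moments about the centre O, the resisting moment is provided by the undrained shear strength acting along the arc:
Arc length L_a = R·θ = 19.6·(64.5°·π/180) = 19.6·1.1257 = 22.06 m
M_R = c_u·L_a·R = 53·22.06·19.6 = 22920.6 kN·m/m
M_D = W·d = 1983·6.92 = 13722.4 kN·m/m
FS = M_R / M_D = 22920.6 / 13722.4 = 1.670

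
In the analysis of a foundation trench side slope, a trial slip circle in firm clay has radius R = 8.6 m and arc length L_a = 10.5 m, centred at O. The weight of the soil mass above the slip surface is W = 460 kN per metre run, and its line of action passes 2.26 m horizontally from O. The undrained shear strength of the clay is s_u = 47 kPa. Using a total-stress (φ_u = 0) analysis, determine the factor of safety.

Taking moments about the centre O, the resisting moment is provided by the undrained shear strength acting along the arc:
M_R = s_u·L_a·R = 47·10.50·8.6 = 4244.1 kN·m/m
M_D = W·d = 460·2.26 = 1039.6 kN·m/m
FS = M_R / M_D = 4244.1 / 1039.6 = 4.082

FS = 4.08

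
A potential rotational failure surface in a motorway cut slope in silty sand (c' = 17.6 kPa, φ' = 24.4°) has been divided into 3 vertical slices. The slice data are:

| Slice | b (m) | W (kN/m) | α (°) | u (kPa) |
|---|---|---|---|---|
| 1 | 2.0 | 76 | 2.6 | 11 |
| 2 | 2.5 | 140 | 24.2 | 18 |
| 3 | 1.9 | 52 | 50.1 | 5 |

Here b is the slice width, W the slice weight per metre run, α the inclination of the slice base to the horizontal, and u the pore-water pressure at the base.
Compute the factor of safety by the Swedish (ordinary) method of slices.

FS = 2.03

Ordinary method of slices: FS = Σ[c'·Δl_i + (W_i cosα_i − u_i·Δl_i)·tanφ'] / Σ W_i sinα_i, with Δl_i = b_i / cosα_i.
Slice 1: Δl = 2.0/cos2.6° = 2.002 m; N'_1 = 76·cos2.6° − 11·2.002 = 53.9; c'Δl = 35.24; W sinα = 3.4
Slice 2: Δl = 2.5/cos24.2° = 2.741 m; N'_2 = 140·cos24.2° − 18·2.741 = 78.4; c'Δl = 48.24; W sinα = 57.4
Slice 3: Δl = 1.9/cos50.1° = 2.962 m; N'_3 = 52·cos50.1° − 5·2.962 = 18.5; c'Δl = 52.13; W sinα = 39.9
Σc'Δl = 135.6 kN/m; ΣN' = 150.8 kN/m; ΣW sinα = 100.7 kN/m
Resisting = 135.6 + 150.8·tan24.4° = 135.6 + 68.4 = 204.0 kN/m
FS = 204.0 / 100.7 = 2.025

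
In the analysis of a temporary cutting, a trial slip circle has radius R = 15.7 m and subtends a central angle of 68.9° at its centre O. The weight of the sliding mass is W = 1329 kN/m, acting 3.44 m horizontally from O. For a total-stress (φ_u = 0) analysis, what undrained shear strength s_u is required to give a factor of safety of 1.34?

FS = s_u·L_a·R / (W·d), so s_u = FS·W·d / (L_a·R).
Arc length L_a = R·θ = 15.7·(68.9°·π/180) = 15.7·1.2025 = 18.88 m
s_u = 1.34·1329·3.44 / (18.88·15.7) = 6126.2 / 296.41 = 20.67 kPa

s_u = 20.7 kPa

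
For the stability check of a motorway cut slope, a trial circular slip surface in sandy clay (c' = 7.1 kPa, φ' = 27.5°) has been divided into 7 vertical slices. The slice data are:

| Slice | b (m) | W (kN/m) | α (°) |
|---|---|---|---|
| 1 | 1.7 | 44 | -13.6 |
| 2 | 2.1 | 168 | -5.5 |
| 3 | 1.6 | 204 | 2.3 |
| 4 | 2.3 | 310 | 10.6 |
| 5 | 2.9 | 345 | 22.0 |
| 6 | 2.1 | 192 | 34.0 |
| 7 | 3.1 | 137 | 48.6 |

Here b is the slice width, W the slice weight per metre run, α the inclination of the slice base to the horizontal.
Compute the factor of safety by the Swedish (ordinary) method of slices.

Ordinary method of slices: FS = Σ[c'·Δl_i + (W_i cosα_i)·tanφ'] / Σ W_i sinα_i, with Δl_i = b_i / cosα_i.
Slice 1: Δl = 1.7/cos(-13.6°) = 1.749 m; N'_1 = 44·cos(-13.6°) = 42.8; c'Δl = 12.42; W sinα = -10.3
Slice 2: Δl = 2.1/cos(-5.5°) = 2.110 m; N'_2 = 168·cos(-5.5°) = 167.2; c'Δl = 14.98; W sinα = -16.1
Slice 3: Δl = 1.6/cos2.3° = 1.601 m; N'_3 = 204·cos2.3° = 203.8; c'Δl = 11.37; W sinα = 8.2
Slice 4: Δl = 2.3/cos10.6° = 2.340 m; N'_4 = 310·cos10.6° = 304.7; c'Δl = 16.61; W sinα = 57.0
Slice 5: Δl = 2.9/cos22.0° = 3.128 m; N'_5 = 345·cos22.0° = 319.9; c'Δl = 22.21; W sinα = 129.2
Slice 6: Δl = 2.1/cos34.0° = 2.533 m; N'_6 = 192·cos34.0° = 159.2; c'Δl = 17.98; W sinα = 107.4
Slice 7: Δl = 3.1/cos48.6° = 4.688 m; N'_7 = 137·cos48.6° = 90.6; c'Δl = 33.28; W sinα = 102.8
Σc'Δl = 128.9 kN/m; ΣN' = 1288.2 kN/m; ΣW sinα = 378.1 kN/m
Resisting = 128.9 + 1288.2·tan27.5° = 128.9 + 670.6 = 799.4 kN/m
FS = 799.4 / 378.1 = 2.114

FS = 2.11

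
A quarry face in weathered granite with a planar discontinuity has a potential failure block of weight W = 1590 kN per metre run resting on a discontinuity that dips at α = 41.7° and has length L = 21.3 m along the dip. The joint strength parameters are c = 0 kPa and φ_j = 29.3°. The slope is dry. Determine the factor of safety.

FS = 0.63

Resolving the block weight along and normal to the plane and applying the Mohr–Coulomb strength on the joint:
N' = W cosα = 1590·cos41.7° = 1187.2 kN/m
Driving force T = W sinα = 1590·sin41.7° = 1057.7 kN/m
Resisting force R = c·L + N'·tanφ_j = 0·21.3 + 1187.2·tan29.3° = 0.0 + 666.2 = 666.2 kN/m
FS = R / T = 666.2 / 1057.7 = 0.630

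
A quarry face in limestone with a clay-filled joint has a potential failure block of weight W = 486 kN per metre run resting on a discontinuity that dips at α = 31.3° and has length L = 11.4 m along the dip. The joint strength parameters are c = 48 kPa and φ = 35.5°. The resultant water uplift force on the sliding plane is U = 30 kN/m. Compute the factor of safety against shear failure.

Resolving the block weight along and normal to the plane and applying the Mohr–Coulomb strength on the joint:
N' = W cosα − U = 486·cos31.3° − 30 = 385.3 kN/m
Driving force T = W sinα = 486·sin31.3° = 252.5 kN/m
Resisting force R = c·L + N'·tanφ = 48·11.4 + 385.3·tan35.5° = 547.2 + 274.8 = 822.0 kN/m
FS = R / T = 822.0 / 252.5 = 3.256

FS = 3.26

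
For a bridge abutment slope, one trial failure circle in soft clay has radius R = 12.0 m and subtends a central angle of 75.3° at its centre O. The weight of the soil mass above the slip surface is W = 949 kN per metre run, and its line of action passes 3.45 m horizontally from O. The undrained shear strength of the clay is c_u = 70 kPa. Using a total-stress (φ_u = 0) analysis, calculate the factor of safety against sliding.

FS = 4.05

Taking moments about the centre O, the resisting moment is provided by the undrained shear strength acting along the arc:
Arc length L_a = R·θ = 12.0·(75.3°·π/180) = 12.0·1.3142 = 15.77 m
M_R = c_u·L_a·R = 70·15.77·12.0 = 13247.5 kN·m/m
M_D = W·d = 949·3.45 = 3274.1 kN·m/m
FS = M_R / M_D = 13247.5 / 3274.1 = 4.046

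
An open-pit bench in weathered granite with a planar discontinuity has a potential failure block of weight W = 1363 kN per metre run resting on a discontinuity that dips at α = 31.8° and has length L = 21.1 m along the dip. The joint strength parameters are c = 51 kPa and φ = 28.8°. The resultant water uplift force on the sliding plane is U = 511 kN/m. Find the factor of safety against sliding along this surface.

Resolving the block weight along and normal to the plane and applying the Mohr–Coulomb strength on the joint:
N' = W cosα − U = 1363·cos31.8° − 511 = 647.4 kN/m
Driving force T = W sinα = 1363·sin31.8° = 718.2 kN/m
Resisting force R = c·L + N'·tanφ = 51·21.1 + 647.4·tan28.8° = 1076.1 + 355.9 = 1432.0 kN/m
FS = R / T = 1432.0 / 718.2 = 1.994

FS = 1.99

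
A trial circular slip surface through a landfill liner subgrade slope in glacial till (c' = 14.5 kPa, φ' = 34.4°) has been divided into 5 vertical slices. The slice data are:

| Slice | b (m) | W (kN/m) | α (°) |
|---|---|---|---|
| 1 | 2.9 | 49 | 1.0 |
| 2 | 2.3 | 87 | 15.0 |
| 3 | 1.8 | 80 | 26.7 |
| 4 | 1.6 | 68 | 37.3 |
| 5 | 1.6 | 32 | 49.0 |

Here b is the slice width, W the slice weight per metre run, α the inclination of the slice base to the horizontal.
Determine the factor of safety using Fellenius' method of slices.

FS = 2.90

Ordinary method of slices: FS = Σ[c'·Δl_i + (W_i cosα_i)·tanφ'] / Σ W_i sinα_i, with Δl_i = b_i / cosα_i.
Slice 1: Δl = 2.9/cos1.0° = 2.900 m; N'_1 = 49·cos1.0° = 49.0; c'Δl = 42.06; W sinα = 0.9
Slice 2: Δl = 2.3/cos15.0° = 2.381 m; N'_2 = 87·cos15.0° = 84.0; c'Δl = 34.53; W sinα = 22.5
Slice 3: Δl = 1.8/cos26.7° = 2.015 m; N'_3 = 80·cos26.7° = 71.5; c'Δl = 29.22; W sinα = 35.9
Slice 4: Δl = 1.6/cos37.3° = 2.011 m; N'_4 = 68·cos37.3° = 54.1; c'Δl = 29.17; W sinα = 41.2
Slice 5: Δl = 1.6/cos49.0° = 2.439 m; N'_5 = 32·cos49.0° = 21.0; c'Δl = 35.36; W sinα = 24.2
Σc'Δl = 170.3 kN/m; ΣN' = 279.6 kN/m; ΣW sinα = 124.7 kN/m
Resisting = 170.3 + 279.6·tan34.4° = 170.3 + 191.4 = 361.8 kN/m
FS = 361.8 / 124.7 = 2.902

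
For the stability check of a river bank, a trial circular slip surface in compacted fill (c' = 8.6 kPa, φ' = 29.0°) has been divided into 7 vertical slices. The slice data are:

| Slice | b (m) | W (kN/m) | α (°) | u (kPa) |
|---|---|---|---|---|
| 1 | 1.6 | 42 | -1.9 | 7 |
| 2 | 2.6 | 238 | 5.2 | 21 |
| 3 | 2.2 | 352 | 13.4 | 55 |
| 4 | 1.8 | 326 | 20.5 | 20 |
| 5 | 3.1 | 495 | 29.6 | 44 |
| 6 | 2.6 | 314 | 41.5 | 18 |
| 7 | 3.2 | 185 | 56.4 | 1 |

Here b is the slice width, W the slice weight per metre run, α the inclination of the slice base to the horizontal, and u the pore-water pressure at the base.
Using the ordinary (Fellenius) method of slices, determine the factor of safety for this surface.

FS = 1.06

Ordinary method of slices: FS = Σ[c'·Δl_i + (W_i cosα_i − u_i·Δl_i)·tanφ'] / Σ W_i sinα_i, with Δl_i = b_i / cosα_i.
Slice 1: Δl = 1.6/cos(-1.9°) = 1.601 m; N'_1 = 42·cos(-1.9°) − 7·1.601 = 30.8; c'Δl = 13.77; W sinα = -1.4
Slice 2: Δl = 2.6/cos5.2° = 2.611 m; N'_2 = 238·cos5.2° − 21·2.611 = 182.2; c'Δl = 22.45; W sinα = 21.6
Slice 3: Δl = 2.2/cos13.4° = 2.262 m; N'_3 = 352·cos13.4° − 55·2.262 = 218.0; c'Δl = 19.45; W sinα = 81.6
Slice 4: Δl = 1.8/cos20.5° = 1.922 m; N'_4 = 326·cos20.5° − 20·1.922 = 266.9; c'Δl = 16.53; W sinα = 114.2
Slice 5: Δl = 3.1/cos29.6° = 3.565 m; N'_5 = 495·cos29.6° − 44·3.565 = 273.5; c'Δl = 30.66; W sinα = 244.5
Slice 6: Δl = 2.6/cos41.5° = 3.472 m; N'_6 = 314·cos41.5° − 18·3.472 = 172.7; c'Δl = 29.85; W sinα = 208.1
Slice 7: Δl = 3.2/cos56.4° = 5.783 m; N'_7 = 185·cos56.4° − 1·5.783 = 96.6; c'Δl = 49.73; W sinα = 154.1
Σc'Δl = 182.4 kN/m; ΣN' = 1240.7 kN/m; ΣW sinα = 822.6 kN/m
Resisting = 182.4 + 1240.7·tan29.0° = 182.4 + 687.7 = 870.2 kN/m
FS = 870.2 / 822.6 = 1.058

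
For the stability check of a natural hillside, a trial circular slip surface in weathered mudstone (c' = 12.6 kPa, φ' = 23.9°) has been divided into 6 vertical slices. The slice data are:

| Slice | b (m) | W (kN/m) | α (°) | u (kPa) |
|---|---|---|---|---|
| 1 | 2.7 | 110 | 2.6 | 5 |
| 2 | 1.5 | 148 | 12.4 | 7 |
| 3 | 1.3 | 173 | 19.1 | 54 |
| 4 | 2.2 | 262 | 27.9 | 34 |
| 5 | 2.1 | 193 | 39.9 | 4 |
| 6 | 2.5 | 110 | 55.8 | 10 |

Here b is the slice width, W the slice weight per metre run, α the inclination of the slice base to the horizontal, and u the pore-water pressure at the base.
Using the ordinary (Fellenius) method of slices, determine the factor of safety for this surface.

Ordinary method of slices: FS = Σ[c'·Δl_i + (W_i cosα_i − u_i·Δl_i)·tanφ'] / Σ W_i sinα_i, with Δl_i = b_i / cosα_i.
Slice 1: Δl = 2.7/cos2.6° = 2.703 m; N'_1 = 110·cos2.6° − 5·2.703 = 96.4; c'Δl = 34.06; W sinα = 5.0
Slice 2: Δl = 1.5/cos12.4° = 1.536 m; N'_2 = 148·cos12.4° − 7·1.536 = 133.8; c'Δl = 19.35; W sinα = 31.8
Slice 3: Δl = 1.3/cos19.1° = 1.376 m; N'_3 = 173·cos19.1° − 54·1.376 = 89.2; c'Δl = 17.33; W sinα = 56.6
Slice 4: Δl = 2.2/cos27.9° = 2.489 m; N'_4 = 262·cos27.9° − 34·2.489 = 146.9; c'Δl = 31.37; W sinα = 122.6
Slice 5: Δl = 2.1/cos39.9° = 2.737 m; N'_5 = 193·cos39.9° − 4·2.737 = 137.1; c'Δl = 34.49; W sinα = 123.8
Slice 6: Δl = 2.5/cos55.8° = 4.448 m; N'_6 = 110·cos55.8° − 10·4.448 = 17.4; c'Δl = 56.04; W sinα = 91.0
Σc'Δl = 192.6 kN/m; ΣN' = 620.7 kN/m; ΣW sinα = 430.8 kN/m
Resisting = 192.6 + 620.7·tan23.9° = 192.6 + 275.1 = 467.7 kN/m
FS = 467.7 / 430.8 = 1.086

FS = 1.09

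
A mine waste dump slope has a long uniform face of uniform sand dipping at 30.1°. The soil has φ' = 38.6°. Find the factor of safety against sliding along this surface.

For a dry cohesionless infinite slope the factor of safety is FS = tanφ' / tanβ.
FS = tan38.6° / tan30.1° = 0.7983 / 0.5797 = 1.377

FS = 1.38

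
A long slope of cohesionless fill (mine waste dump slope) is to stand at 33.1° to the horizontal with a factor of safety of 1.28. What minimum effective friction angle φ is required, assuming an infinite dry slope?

FS = tanφ/tanβ ⇒ tanφ = FS · tanβ = 1.28 · tan33.1° = 0.8344
φ = arctan(0.8344) = 39.84°

φ = 39.8°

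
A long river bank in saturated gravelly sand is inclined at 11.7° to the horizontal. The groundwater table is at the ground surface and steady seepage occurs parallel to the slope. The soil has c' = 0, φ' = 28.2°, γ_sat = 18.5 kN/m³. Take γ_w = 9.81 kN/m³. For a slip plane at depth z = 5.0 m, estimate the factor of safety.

FS = 1.22

With seepage parallel to the slope and the water table at the surface, the effective normal stress on the slip plane uses the buoyant unit weight γ' = γ_sat − γ_w while the driving shear stress uses γ_sat:
FS = [c' + γ' z cos²β tanφ'] / [γ_sat z sinβ cosβ]
(For c' = 0 this reduces to FS = (γ'/γ_sat)·tanφ'/tanβ.)
γ' = 18.5 − 9.81 = 8.69 kN/m³
Numerator = 0.0 + 8.69·5.0·cos²11.7°·tan28.2° = 0.0 + 8.69·5.0·0.9589·0.5362 = 22.340 kPa
Denominator = 18.5·5.0·sin11.7°·cos11.7° = 18.5·5.0·0.2028·0.9792 = 18.368 kPa
FS = 22.340 / 18.368 = 1.216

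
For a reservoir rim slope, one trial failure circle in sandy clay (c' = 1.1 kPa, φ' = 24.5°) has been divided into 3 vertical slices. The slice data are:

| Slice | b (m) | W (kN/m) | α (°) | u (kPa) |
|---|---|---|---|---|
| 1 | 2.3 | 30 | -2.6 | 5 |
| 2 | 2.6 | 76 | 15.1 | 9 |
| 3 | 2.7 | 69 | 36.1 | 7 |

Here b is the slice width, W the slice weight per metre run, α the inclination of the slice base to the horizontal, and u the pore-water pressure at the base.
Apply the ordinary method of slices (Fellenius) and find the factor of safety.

Ordinary method of slices: FS = Σ[c'·Δl_i + (W_i cosα_i − u_i·Δl_i)·tanφ'] / Σ W_i sinα_i, with Δl_i = b_i / cosα_i.
Slice 1: Δl = 2.3/cos(-2.6°) = 2.302 m; N'_1 = 30·cos(-2.6°) − 5·2.302 = 18.5; c'Δl = 2.53; W sinα = -1.4
Slice 2: Δl = 2.6/cos15.1° = 2.693 m; N'_2 = 76·cos15.1° − 9·2.693 = 49.1; c'Δl = 2.96; W sinα = 19.8
Slice 3: Δl = 2.7/cos36.1° = 3.342 m; N'_3 = 69·cos36.1° − 7·3.342 = 32.4; c'Δl = 3.68; W sinα = 40.7
Σc'Δl = 9.2 kN/m; ΣN' = 100.0 kN/m; ΣW sinα = 59.1 kN/m
Resisting = 9.2 + 100.0·tan24.5° = 9.2 + 45.6 = 54.7 kN/m
FS = 54.7 / 59.1 = 0.926

FS = 0.93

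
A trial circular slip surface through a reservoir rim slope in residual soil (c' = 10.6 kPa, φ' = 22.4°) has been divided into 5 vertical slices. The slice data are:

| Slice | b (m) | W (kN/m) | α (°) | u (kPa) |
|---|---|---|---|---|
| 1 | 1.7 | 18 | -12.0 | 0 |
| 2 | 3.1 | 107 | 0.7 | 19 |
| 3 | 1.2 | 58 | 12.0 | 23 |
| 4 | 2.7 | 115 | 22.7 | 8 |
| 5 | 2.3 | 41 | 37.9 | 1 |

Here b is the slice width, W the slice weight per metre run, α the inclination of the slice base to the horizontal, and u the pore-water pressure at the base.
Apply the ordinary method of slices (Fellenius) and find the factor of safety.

FS = 2.67

Ordinary method of slices: FS = Σ[c'·Δl_i + (W_i cosα_i − u_i·Δl_i)·tanφ'] / Σ W_i sinα_i, with Δl_i = b_i / cosα_i.
Slice 1: Δl = 1.7/cos(-12.0°) = 1.738 m; N'_1 = 18·cos(-12.0°) − 0·1.738 = 17.6; c'Δl = 18.42; W sinα = -3.7
Slice 2: Δl = 3.1/cos0.7° = 3.100 m; N'_2 = 107·cos0.7° − 19·3.100 = 48.1; c'Δl = 32.86; W sinα = 1.3
Slice 3: Δl = 1.2/cos12.0° = 1.227 m; N'_3 = 58·cos12.0° − 23·1.227 = 28.5; c'Δl = 13.00; W sinα = 12.1
Slice 4: Δl = 2.7/cos22.7° = 2.927 m; N'_4 = 115·cos22.7° − 8·2.927 = 82.7; c'Δl = 31.02; W sinα = 44.4
Slice 5: Δl = 2.3/cos37.9° = 2.915 m; N'_5 = 41·cos37.9° − 1·2.915 = 29.4; c'Δl = 30.90; W sinα = 25.2
Σc'Δl = 126.2 kN/m; ΣN' = 206.3 kN/m; ΣW sinα = 79.2 kN/m
Resisting = 126.2 + 206.3·tan22.4° = 126.2 + 85.0 = 211.3 kN/m
FS = 211.3 / 79.2 = 2.668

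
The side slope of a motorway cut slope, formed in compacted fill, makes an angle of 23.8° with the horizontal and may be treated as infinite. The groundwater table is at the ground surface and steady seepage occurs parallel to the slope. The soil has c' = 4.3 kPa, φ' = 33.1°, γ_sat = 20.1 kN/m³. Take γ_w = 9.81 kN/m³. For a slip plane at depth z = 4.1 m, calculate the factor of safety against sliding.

With seepage parallel to the slope and the water table at the surface, the effective normal stress on the slip plane uses the buoyant unit weight γ' = γ_sat − γ_w while the driving shear stress uses γ_sat:
FS = [c' + γ' z cos²β tanφ'] / [γ_sat z sinβ cosβ]
γ' = 20.1 − 9.81 = 10.29 kN/m³
Numerator = 4.3 + 10.29·4.1·cos²23.8°·tan33.1° = 4.3 + 10.29·4.1·0.8372·0.6519 = 27.324 kPa
Denominator = 20.1·4.1·sin23.8°·cos23.8° = 20.1·4.1·0.4035·0.9150 = 30.428 kPa
FS = 27.324 / 30.428 = 0.898

FS = 0.90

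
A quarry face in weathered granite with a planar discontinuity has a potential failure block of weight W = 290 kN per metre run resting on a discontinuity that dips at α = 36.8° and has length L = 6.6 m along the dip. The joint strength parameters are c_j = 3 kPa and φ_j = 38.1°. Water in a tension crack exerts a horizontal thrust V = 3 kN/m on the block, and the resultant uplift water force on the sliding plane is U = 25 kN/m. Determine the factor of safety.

FS = 1.03

Resolving the block weight along and normal to the plane and applying the Mohr–Coulomb strength on the joint:
N' = W cosα − U − V sinα = 290·cos36.8° − 25 − 3·sin36.8° = 205.4 kN/m
Driving force T = W sinα + V cosα = 290·sin36.8° + 3·cos36.8° = 176.1 kN/m
Resisting force R = c_j·L + N'·tanφ_j = 3·6.6 + 205.4·tan38.1° = 19.8 + 161.1 = 180.9 kN/m
FS = R / T = 180.9 / 176.1 = 1.027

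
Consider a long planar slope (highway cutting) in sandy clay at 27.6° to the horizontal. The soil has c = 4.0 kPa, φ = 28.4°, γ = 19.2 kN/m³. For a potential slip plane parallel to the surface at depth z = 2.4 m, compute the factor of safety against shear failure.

For an infinite slope with a slip plane parallel to the surface (no pore pressure): FS = [c + γz cos²β tanφ] / [γz sinβ cosβ].
γz = 19.2·2.4 = 46.08 kN/m²
Numerator = 4.0 + 46.08·cos²27.6°·tan28.4° = 4.0 + 46.08·0.7854·0.5407 = 23.567 kPa
Denominator = 46.08·sin27.6°·cos27.6° = 46.08·0.4633·0.8862 = 18.919 kPa
FS = 23.567 / 18.919 = 1.246

FS = 1.25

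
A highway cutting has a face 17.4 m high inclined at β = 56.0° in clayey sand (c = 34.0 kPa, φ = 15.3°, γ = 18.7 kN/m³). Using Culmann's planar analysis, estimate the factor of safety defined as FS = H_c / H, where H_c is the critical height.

FS = 1.38

H_c = (4c/γ) · sinβ cosφ / [1 − cos(β − φ)]
    = (4·34.0/18.7) · sin56.0°·cos15.3° / [1 − cos40.7°]
    = 7.273 · 0.7997 / 0.2419 = 24.05 m
FS = H_c / H = 24.05 / 17.4 = 1.382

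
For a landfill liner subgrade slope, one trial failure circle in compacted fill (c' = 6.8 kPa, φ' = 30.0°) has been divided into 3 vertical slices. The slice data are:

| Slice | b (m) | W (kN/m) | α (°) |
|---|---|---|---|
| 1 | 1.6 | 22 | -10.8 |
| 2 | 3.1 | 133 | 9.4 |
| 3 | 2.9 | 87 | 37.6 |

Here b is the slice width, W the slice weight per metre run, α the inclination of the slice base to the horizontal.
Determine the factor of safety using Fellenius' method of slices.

Ordinary method of slices: FS = Σ[c'·Δl_i + (W_i cosα_i)·tanφ'] / Σ W_i sinα_i, with Δl_i = b_i / cosα_i.
Slice 1: Δl = 1.6/cos(-10.8°) = 1.629 m; N'_1 = 22·cos(-10.8°) = 21.6; c'Δl = 11.08; W sinα = -4.1
Slice 2: Δl = 3.1/cos9.4° = 3.142 m; N'_2 = 133·cos9.4° = 131.2; c'Δl = 21.37; W sinα = 21.7
Slice 3: Δl = 2.9/cos37.6° = 3.660 m; N'_3 = 87·cos37.6° = 68.9; c'Δl = 24.89; W sinα = 53.1
Σc'Δl = 57.3 kN/m; ΣN' = 221.8 kN/m; ΣW sinα = 70.7 kN/m
Resisting = 57.3 + 221.8·tan30.0° = 57.3 + 128.0 = 185.4 kN/m
FS = 185.4 / 70.7 = 2.622

FS = 2.62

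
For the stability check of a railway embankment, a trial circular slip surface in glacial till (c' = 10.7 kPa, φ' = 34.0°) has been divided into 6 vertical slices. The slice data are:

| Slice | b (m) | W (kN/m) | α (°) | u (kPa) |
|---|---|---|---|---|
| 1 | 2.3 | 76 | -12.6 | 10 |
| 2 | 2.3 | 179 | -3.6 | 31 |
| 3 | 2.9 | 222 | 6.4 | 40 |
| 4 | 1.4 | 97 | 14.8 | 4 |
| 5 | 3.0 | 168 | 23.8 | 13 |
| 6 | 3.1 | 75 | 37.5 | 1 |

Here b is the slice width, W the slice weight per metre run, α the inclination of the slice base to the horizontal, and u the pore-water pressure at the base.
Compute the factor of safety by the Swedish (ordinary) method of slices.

FS = 3.86

Ordinary method of slices: FS = Σ[c'·Δl_i + (W_i cosα_i − u_i·Δl_i)·tanφ'] / Σ W_i sinα_i, with Δl_i = b_i / cosα_i.
Slice 1: Δl = 2.3/cos(-12.6°) = 2.357 m; N'_1 = 76·cos(-12.6°) − 10·2.357 = 50.6; c'Δl = 25.22; W sinα = -16.6
Slice 2: Δl = 2.3/cos(-3.6°) = 2.305 m; N'_2 = 179·cos(-3.6°) − 31·2.305 = 107.2; c'Δl = 24.66; W sinα = -11.2
Slice 3: Δl = 2.9/cos6.4° = 2.918 m; N'_3 = 222·cos6.4° − 40·2.918 = 103.9; c'Δl = 31.22; W sinα = 24.7
Slice 4: Δl = 1.4/cos14.8° = 1.448 m; N'_4 = 97·cos14.8° − 4·1.448 = 88.0; c'Δl = 15.49; W sinα = 24.8
Slice 5: Δl = 3.0/cos23.8° = 3.279 m; N'_5 = 168·cos23.8° − 13·3.279 = 111.1; c'Δl = 35.08; W sinα = 67.8
Slice 6: Δl = 3.1/cos37.5° = 3.907 m; N'_6 = 75·cos37.5° − 1·3.907 = 55.6; c'Δl = 41.81; W sinα = 45.7
Σc'Δl = 173.5 kN/m; ΣN' = 516.4 kN/m; ΣW sinα = 135.2 kN/m
Resisting = 173.5 + 516.4·tan34.0° = 173.5 + 348.3 = 521.8 kN/m
FS = 521.8 / 135.2 = 3.861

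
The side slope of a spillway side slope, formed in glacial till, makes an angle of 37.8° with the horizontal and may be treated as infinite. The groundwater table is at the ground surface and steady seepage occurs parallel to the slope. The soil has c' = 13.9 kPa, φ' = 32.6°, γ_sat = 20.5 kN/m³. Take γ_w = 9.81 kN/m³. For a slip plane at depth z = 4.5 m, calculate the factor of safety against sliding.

FS = 0.74

With seepage parallel to the slope and the water table at the surface, the effective normal stress on the slip plane uses the buoyant unit weight γ' = γ_sat − γ_w while the driving shear stress uses γ_sat:
FS = [c' + γ' z cos²β tanφ'] / [γ_sat z sinβ cosβ]
γ' = 20.5 − 9.81 = 10.69 kN/m³
Numerator = 13.9 + 10.69·4.5·cos²37.8°·tan32.6° = 13.9 + 10.69·4.5·0.6243·0.6395 = 33.108 kPa
Denominator = 20.5·4.5·sin37.8°·cos37.8° = 20.5·4.5·0.6129·0.7902 = 44.676 kPa
FS = 33.108 / 44.676 = 0.741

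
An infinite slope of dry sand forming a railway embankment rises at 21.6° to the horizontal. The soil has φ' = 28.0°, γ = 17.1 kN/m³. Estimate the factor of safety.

For a dry cohesionless infinite slope the factor of safety is FS = tanφ' / tanβ.
FS = tan28.0° / tan21.6° = 0.5317 / 0.3959 = 1.343

FS = 1.34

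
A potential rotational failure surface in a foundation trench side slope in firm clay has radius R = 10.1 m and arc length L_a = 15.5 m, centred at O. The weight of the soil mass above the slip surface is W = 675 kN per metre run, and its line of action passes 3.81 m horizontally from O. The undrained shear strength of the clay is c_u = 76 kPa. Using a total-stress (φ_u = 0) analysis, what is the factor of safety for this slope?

FS = 4.63

Taking moments about the centre O, the resisting moment is provided by the undrained shear strength acting along the arc:
M_R = c_u·L_a·R = 76·15.50·10.1 = 11897.8 kN·m/m
M_D = W·d = 675·3.81 = 2571.8 kN·m/m
FS = M_R / M_D = 11897.8 / 2571.8 = 4.626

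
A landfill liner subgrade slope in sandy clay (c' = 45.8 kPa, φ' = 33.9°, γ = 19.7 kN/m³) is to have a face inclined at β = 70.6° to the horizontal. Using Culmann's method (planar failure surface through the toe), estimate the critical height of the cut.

Culmann's analysis gives the critical failure plane at α_cr = (β + φ')/2 = (70.6 + 33.9)/2 = 52.2°, and the critical height
H_c = (4c'/γ) · sinβ cosφ' / [1 − cos(β − φ')]
    = (4·45.8/19.7) · sin70.6°·cos33.9° / [1 − cos(36.7°)]
    = 9.299 · 0.9432·0.8300 / [1 − 0.8018]
    = 9.299 · 0.7829 / 0.1982
    = 36.73 m

H_c = 36.73 m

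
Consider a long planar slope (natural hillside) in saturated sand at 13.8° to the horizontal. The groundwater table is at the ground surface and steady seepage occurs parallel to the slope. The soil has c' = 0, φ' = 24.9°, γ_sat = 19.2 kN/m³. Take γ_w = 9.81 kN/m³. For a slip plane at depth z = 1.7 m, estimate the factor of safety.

With seepage parallel to the slope and the water table at the surface, the effective normal stress on the slip plane uses the buoyant unit weight γ' = γ_sat − γ_w while the driving shear stress uses γ_sat:
FS = [c' + γ' z cos²β tanφ'] / [γ_sat z sinβ cosβ]
(For c' = 0 this reduces to FS = (γ'/γ_sat)·tanφ'/tanβ.)
γ' = 19.2 − 9.81 = 9.39 kN/m³
Numerator = 0.0 + 9.39·1.7·cos²13.8°·tan24.9° = 0.0 + 9.39·1.7·0.9431·0.4642 = 6.988 kPa
Denominator = 19.2·1.7·sin13.8°·cos13.8° = 19.2·1.7·0.2385·0.9711 = 7.561 kPa
FS = 6.988 / 7.561 = 0.924

FS = 0.92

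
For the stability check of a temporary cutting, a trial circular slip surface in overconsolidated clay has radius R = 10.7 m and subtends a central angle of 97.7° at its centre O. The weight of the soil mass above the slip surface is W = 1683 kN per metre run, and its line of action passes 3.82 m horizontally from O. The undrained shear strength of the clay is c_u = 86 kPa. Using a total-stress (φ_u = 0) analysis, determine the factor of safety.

Taking moments about the centre O, the resisting moment is provided by the undrained shear strength acting along the arc:
Arc length L_a = R·θ = 10.7·(97.7°·π/180) = 10.7·1.7052 = 18.25 m
M_R = c_u·L_a·R = 86·18.25·10.7 = 16789.5 kN·m/m
M_D = W·d = 1683·3.82 = 6429.1 kN·m/m
FS = M_R / M_D = 16789.5 / 6429.1 = 2.612

FS = 2.61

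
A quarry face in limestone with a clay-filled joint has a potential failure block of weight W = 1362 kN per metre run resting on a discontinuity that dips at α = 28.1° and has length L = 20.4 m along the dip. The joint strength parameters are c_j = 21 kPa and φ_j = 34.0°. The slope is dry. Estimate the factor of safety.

FS = 1.93

Resolving the block weight along and normal to the plane and applying the Mohr–Coulomb strength on the joint:
N' = W cosα = 1362·cos28.1° = 1201.5 kN/m
Driving force T = W sinα = 1362·sin28.1° = 641.5 kN/m
Resisting force R = c_j·L + N'·tanφ_j = 21·20.4 + 1201.5·tan34.0° = 428.4 + 810.4 = 1238.8 kN/m
FS = R / T = 1238.8 / 641.5 = 1.931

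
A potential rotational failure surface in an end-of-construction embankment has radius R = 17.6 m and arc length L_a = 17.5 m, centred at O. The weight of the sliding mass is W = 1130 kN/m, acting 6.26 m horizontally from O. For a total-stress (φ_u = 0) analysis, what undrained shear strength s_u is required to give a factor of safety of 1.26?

s_u = 28.9 kPa

FS = s_u·L_a·R / (W·d), so s_u = FS·W·d / (L_a·R).
s_u = 1.26·1130·6.26 / (17.50·17.6) = 8913.0 / 308.00 = 28.94 kPa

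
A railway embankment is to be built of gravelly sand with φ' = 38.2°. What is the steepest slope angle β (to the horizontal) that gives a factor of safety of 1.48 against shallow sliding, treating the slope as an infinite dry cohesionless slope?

For an infinite dry cohesionless slope FS = tanφ'/tanβ, so tanβ = tanφ' / FS.
tanβ = tan38.2° / 1.48 = 0.7869 / 1.48 = 0.5317
β = arctan(0.5317) = 28.00°

β = 28.0°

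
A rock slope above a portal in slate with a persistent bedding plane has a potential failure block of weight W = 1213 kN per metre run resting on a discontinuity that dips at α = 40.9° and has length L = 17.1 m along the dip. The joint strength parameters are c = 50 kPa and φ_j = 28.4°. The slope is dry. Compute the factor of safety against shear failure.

FS = 1.70

Resolving the block weight along and normal to the plane and applying the Mohr–Coulomb strength on the joint:
N' = W cosα = 1213·cos40.9° = 916.9 kN/m
Driving force T = W sinα = 1213·sin40.9° = 794.2 kN/m
Resisting force R = c·L + N'·tanφ_j = 50·17.1 + 916.9·tan28.4° = 855.0 + 495.7 = 1350.7 kN/m
FS = R / T = 1350.7 / 794.2 = 1.701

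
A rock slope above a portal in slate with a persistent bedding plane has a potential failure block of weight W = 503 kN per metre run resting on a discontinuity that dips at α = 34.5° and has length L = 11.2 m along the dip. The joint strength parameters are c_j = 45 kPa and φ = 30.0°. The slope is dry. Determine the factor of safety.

FS = 2.61

Resolving the block weight along and normal to the plane and applying the Mohr–Coulomb strength on the joint:
N' = W cosα = 503·cos34.5° = 414.5 kN/m
Driving force T = W sinα = 503·sin34.5° = 284.9 kN/m
Resisting force R = c_j·L + N'·tanφ = 45·11.2 + 414.5·tan30.0° = 504.0 + 239.3 = 743.3 kN/m
FS = R / T = 743.3 / 284.9 = 2.609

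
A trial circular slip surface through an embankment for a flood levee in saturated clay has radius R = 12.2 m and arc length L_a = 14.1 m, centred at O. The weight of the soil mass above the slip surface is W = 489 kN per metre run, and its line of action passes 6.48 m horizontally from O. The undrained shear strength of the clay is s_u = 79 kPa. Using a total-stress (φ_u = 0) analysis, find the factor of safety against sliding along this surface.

Taking moments about the centre O, the resisting moment is provided by the undrained shear strength acting along the arc:
M_R = s_u·L_a·R = 79·14.10·12.2 = 13589.6 kN·m/m
M_D = W·d = 489·6.48 = 3168.7 kN·m/m
FS = M_R / M_D = 13589.6 / 3168.7 = 4.289

FS = 4.29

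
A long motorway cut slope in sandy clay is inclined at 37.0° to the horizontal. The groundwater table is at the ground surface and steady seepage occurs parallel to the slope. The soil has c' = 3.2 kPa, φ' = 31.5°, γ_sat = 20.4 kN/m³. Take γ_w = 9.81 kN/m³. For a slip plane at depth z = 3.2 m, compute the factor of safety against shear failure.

FS = 0.52

With seepage parallel to the slope and the water table at the surface, the effective normal stress on the slip plane uses the buoyant unit weight γ' = γ_sat − γ_w while the driving shear stress uses γ_sat:
FS = [c' + γ' z cos²β tanφ'] / [γ_sat z sinβ cosβ]
γ' = 20.4 − 9.81 = 10.59 kN/m³
Numerator = 3.2 + 10.59·3.2·cos²37.0°·tan31.5° = 3.2 + 10.59·3.2·0.6378·0.6128 = 16.445 kPa
Denominator = 20.4·3.2·sin37.0°·cos37.0° = 20.4·3.2·0.6018·0.7986 = 31.376 kPa
FS = 16.445 / 31.376 = 0.524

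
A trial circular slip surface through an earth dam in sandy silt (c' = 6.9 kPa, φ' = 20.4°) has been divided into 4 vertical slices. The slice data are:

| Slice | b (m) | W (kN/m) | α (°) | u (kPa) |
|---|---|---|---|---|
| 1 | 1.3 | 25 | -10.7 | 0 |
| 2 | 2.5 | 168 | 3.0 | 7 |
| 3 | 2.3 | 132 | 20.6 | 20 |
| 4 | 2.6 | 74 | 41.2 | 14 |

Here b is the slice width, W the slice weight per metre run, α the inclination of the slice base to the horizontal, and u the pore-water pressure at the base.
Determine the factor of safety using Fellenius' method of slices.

Ordinary method of slices: FS = Σ[c'·Δl_i + (W_i cosα_i − u_i·Δl_i)·tanφ'] / Σ W_i sinα_i, with Δl_i = b_i / cosα_i.
Slice 1: Δl = 1.3/cos(-10.7°) = 1.323 m; N'_1 = 25·cos(-10.7°) − 0·1.323 = 24.6; c'Δl = 9.13; W sinα = -4.6
Slice 2: Δl = 2.5/cos3.0° = 2.503 m; N'_2 = 168·cos3.0° − 7·2.503 = 150.2; c'Δl = 17.27; W sinα = 8.8
Slice 3: Δl = 2.3/cos20.6° = 2.457 m; N'_3 = 132·cos20.6° − 20·2.457 = 74.4; c'Δl = 16.95; W sinα = 46.4
Slice 4: Δl = 2.6/cos41.2° = 3.456 m; N'_4 = 74·cos41.2° − 14·3.456 = 7.3; c'Δl = 23.84; W sinα = 48.7
Σc'Δl = 67.2 kN/m; ΣN' = 256.5 kN/m; ΣW sinα = 99.3 kN/m
Resisting = 67.2 + 256.5·tan20.4° = 67.2 + 95.4 = 162.6 kN/m
FS = 162.6 / 99.3 = 1.637

FS = 1.64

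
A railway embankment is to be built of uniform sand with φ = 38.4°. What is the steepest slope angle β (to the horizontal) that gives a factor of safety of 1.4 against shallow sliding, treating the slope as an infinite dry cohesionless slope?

For an infinite dry cohesionless slope FS = tanφ/tanβ, so tanβ = tanφ / FS.
tanβ = tan38.4° / 1.4 = 0.7926 / 1.4 = 0.5661
β = arctan(0.5661) = 29.52°

β = 29.5°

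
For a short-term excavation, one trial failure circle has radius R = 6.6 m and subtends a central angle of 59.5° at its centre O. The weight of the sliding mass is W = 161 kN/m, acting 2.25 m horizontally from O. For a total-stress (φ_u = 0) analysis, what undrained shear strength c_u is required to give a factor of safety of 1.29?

c_u = 10.3 kPa

FS = c_u·L_a·R / (W·d), so c_u = FS·W·d / (L_a·R).
Arc length L_a = R·θ = 6.6·(59.5°·π/180) = 6.6·1.0385 = 6.85 m
c_u = 1.29·161·2.25 / (6.85·6.6) = 467.3 / 45.24 = 10.33 kPa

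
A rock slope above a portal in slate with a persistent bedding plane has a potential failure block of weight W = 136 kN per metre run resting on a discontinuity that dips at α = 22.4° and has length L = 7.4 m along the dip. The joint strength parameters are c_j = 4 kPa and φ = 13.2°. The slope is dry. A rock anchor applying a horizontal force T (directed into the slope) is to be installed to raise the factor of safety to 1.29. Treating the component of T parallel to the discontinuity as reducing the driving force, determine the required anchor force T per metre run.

Resolving forces along and normal to the sliding plane, with the horizontal anchor force T adding T·sinα to the effective normal force and T·cosα acting up the plane against the driving force:
FS = [c_jL + (W cosα + T sinα) tanφ] / [W sinα − T cosα]
Without the anchor: N' = 125.7 kN/m, driving T_d = 51.8 kN/m, resisting R = 4·7.4 + 125.7·tan13.2° = 59.1 kN/m, FS = 1.14.
Setting FS = 1.29 and solving for T:
1.29·(51.8 − T cos22.4°) = 59.1 + T sin22.4°·tan13.2°
T·(sin22.4°·tan13.2° + 1.29·cos22.4°) = 1.29·51.8 − 59.1
T·(0.3811·0.2345 + 1.29·0.9245) = 66.9 − 59.1 = 7.8
T·1.2820 = 7.8
T = 6.1 kN/m

T = 6 kN/m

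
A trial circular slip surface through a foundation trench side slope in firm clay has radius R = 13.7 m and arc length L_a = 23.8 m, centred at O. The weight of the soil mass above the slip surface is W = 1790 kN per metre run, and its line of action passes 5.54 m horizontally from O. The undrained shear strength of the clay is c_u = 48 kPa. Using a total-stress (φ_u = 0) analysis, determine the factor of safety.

FS = 1.58

Taking moments about the centre O, the resisting moment is provided by the undrained shear strength acting along the arc:
M_R = c_u·L_a·R = 48·23.80·13.7 = 15650.9 kN·m/m
M_D = W·d = 1790·5.54 = 9916.6 kN·m/m
FS = M_R / M_D = 15650.9 / 9916.6 = 1.578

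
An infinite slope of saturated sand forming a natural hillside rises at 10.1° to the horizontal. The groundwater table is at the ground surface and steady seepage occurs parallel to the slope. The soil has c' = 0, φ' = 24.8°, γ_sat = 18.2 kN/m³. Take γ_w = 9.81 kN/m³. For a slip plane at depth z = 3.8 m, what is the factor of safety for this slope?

With seepage parallel to the slope and the water table at the surface, the effective normal stress on the slip plane uses the buoyant unit weight γ' = γ_sat − γ_w while the driving shear stress uses γ_sat:
FS = [c' + γ' z cos²β tanφ'] / [γ_sat z sinβ cosβ]
(For c' = 0 this reduces to FS = (γ'/γ_sat)·tanφ'/tanβ.)
γ' = 18.2 − 9.81 = 8.39 kN/m³
Numerator = 0.0 + 8.39·3.8·cos²10.1°·tan24.8° = 0.0 + 8.39·3.8·0.9692·0.4621 = 14.279 kPa
Denominator = 18.2·3.8·sin10.1°·cos10.1° = 18.2·3.8·0.1754·0.9845 = 11.940 kPa
FS = 14.279 / 11.940 = 1.196

FS = 1.20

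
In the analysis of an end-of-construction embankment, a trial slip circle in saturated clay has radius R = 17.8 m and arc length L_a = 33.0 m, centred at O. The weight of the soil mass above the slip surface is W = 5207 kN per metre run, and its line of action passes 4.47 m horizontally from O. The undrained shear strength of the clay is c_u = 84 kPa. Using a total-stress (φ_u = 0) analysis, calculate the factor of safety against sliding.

Taking moments about the centre O, the resisting moment is provided by the undrained shear strength acting along the arc:
M_R = c_u·L_a·R = 84·33.00·17.8 = 49341.6 kN·m/m
M_D = W·d = 5207·4.47 = 23275.3 kN·m/m
FS = M_R / M_D = 49341.6 / 23275.3 = 2.120

FS = 2.12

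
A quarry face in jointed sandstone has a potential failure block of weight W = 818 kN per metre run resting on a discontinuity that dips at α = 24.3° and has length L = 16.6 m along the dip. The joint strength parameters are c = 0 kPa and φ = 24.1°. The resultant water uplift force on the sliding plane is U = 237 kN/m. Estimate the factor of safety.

Resolving the block weight along and normal to the plane and applying the Mohr–Coulomb strength on the joint:
N' = W cosα − U = 818·cos24.3° − 237 = 508.5 kN/m
Driving force T = W sinα = 818·sin24.3° = 336.6 kN/m
Resisting force R = c·L + N'·tanφ = 0·16.6 + 508.5·tan24.1° = 0.0 + 227.5 = 227.5 kN/m
FS = R / T = 227.5 / 336.6 = 0.676

FS = 0.68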